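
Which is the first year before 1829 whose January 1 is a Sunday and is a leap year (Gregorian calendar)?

1804

Jan 1 advances by 2 weekdays after a leap year and by 1 after a common year.
1829: Jan 1 is Thursday.
1828: Tuesday (leap)
1827: Monday
1826: Sunday
1825: Saturday
1824: Thursday (leap)
1823: Wednesday
1822: Tuesday
1821: Monday
1820: Saturday (leap)
1819: Friday
1818: Thursday
1817: Wednesday
1816: Monday (leap)
1815: Sunday
1814: Saturday
1813: Friday
1812: Wednesday (leap)
1811: Tuesday
1810: Monday
1809: Sunday
1808: Friday (leap)
1807: Thursday
1806: Wednesday
1805: Tuesday
1804: Sunday (leap)
1804 begins on a Sunday and is a leap year.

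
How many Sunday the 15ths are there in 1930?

1

Check the 15th of each month of 1930: Jan 15: Wed, Feb 15: Sat, Mar 15: Sat, Apr 15: Tue, May 15: Thu, Jun 15: Sun, Jul 15: Tue, Aug 15: Fri, Sep 15: Mon, Oct 15: Wed, Nov 15: Sat, Dec 15: Mon.
Sunday occurs in June — 1 month.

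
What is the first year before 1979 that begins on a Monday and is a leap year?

1968

Jan 1 advances by 2 weekdays after a leap year and by 1 after a common year.
1979: Jan 1 is Monday.
1978: Sunday
1977: Saturday
1976: Thursday (leap)
1975: Wednesday
1974: Tuesday
1973: Monday
1972: Saturday (leap)
1971: Friday
1970: Thursday
1969: Wednesday
1968: Monday (leap)
1968 begins on a Monday and is a leap year.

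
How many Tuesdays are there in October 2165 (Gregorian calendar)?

5

October 2165 has 31 days and begins on Tuesday.
The first Tuesday is October 1.
Tuesdays fall on 1, 8, 15, 22, 29 — that's 5.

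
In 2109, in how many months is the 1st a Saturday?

Check the 1st of each month of 2109: Jan 1: Tue, Feb 1: Fri, Mar 1: Fri, Apr 1: Mon, May 1: Wed, Jun 1: Sat, Jul 1: Mon, Aug 1: Thu, Sep 1: Sun, Oct 1: Tue, Nov 1: Fri, Dec 1: Sun.
Saturday occurs in June — 1 month.

1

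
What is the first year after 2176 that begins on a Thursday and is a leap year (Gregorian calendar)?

2184

Jan 1 advances by 2 weekdays after a leap year and by 1 after a common year.
2176: Jan 1 is Monday (leap).
2177: Wednesday
2178: Thursday
2179: Friday
2180: Saturday (leap)
2181: Monday
2182: Tuesday
2183: Wednesday
2184: Thursday (leap)
2184 begins on a Thursday and is a leap year.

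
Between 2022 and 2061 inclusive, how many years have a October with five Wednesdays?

October has 31 days; it has five Wednesdays when Wednesday falls among the first (month-length − 28) days — i.e. when October 1 is one of Wednesday/Tuesday/Monday.
October 1 by year: 2022:Sat 2023:Sun 2024:Tue✓ 2025:Wed✓ 2026:Thu 2027:Fri 2028:Sun 2029:Mon✓ 2030:Tue✓ 2031:Wed✓ 2032:Fri 2033:Sat 2034:Sun 2035:Mon✓ 2036:Wed✓ …(10 more)… 2047:Tue✓ 2048:Thu 2049:Fri 2050:Sat 2051:Sun 2052:Tue✓ 2053:Wed✓ 2054:Thu 2055:Fri 2056:Sun 2057:Mon✓ 2058:Tue✓ 2059:Wed✓ 2060:Fri 2061:Sat
Years with five Wednesdays: 2024, 2025, 2029, 2030, 2031, 2035, 2036, 2040, 2041, 2042, 2046, 2047, 2052, 2053, 2057, 2058, 2059 → 17.

17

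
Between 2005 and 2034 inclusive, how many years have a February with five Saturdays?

1

February has 28 days (29 in leap years); it has five Saturdays when Saturday falls among the first (month-length − 28) days — i.e. when February 1 is Saturday in a leap year (never in a common year).
February 1 by year: 2005:Tue 2006:Wed 2007:Thu 2008:Fri 2009:Sun 2010:Mon 2011:Tue 2012:Wed 2013:Fri 2014:Sat 2015:Sun 2016:Mon 2017:Wed 2018:Thu 2019:Fri 2020:Sat✓ 2021:Mon 2022:Tue 2023:Wed 2024:Thu 2025:Sat 2026:Sun 2027:Mon 2028:Tue 2029:Thu 2030:Fri 2031:Sat 2032:Sun 2033:Tue 2034:Wed
Years with five Saturdays: 2020 → 1.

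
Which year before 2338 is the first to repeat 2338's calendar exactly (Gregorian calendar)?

Two years share a calendar iff Jan 1 falls on the same weekday and both are leap or both are common. 2338: Jan 1 is Saturday, common year.
2337: Jan 1 Friday, common
2336: Jan 1 Wednesday, leap
2335: Jan 1 Tuesday, common
2334: Jan 1 Monday, common
2333: Jan 1 Sunday, common
2332: Jan 1 Friday, leap
2331: Jan 1 Thursday, common
2330: Jan 1 Wednesday, common
2329: Jan 1 Tuesday, common
2328: Jan 1 Sunday, leap
2327: Jan 1 Saturday, common
2327 matches on both conditions.

2327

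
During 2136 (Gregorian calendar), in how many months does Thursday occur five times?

4

A month of length L has five Thursdays iff its first Thursday is on day ≤ L−28 (so day 1–3 in a 31-day month, 1–2 in a 30-day month, day 1 in a leap February).
Checking each month of 2136: Jan starts Sun (31d); Feb starts Wed (29d); Mar starts Thu (31d) ✓; Apr starts Sun (30d); May starts Tue (31d) ✓; Jun starts Fri (30d); Jul starts Sun (31d); Aug starts Wed (31d) ✓; Sep starts Sat (30d); Oct starts Mon (31d); Nov starts Thu (30d) ✓; Dec starts Sat (31d).
Five-Thursday months: March, May, August, November → 4.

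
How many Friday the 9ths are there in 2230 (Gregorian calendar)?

Check the 9th of each month of 2230: Jan 9: Sat, Feb 9: Tue, Mar 9: Tue, Apr 9: Fri, May 9: Sun, Jun 9: Wed, Jul 9: Fri, Aug 9: Mon, Sep 9: Thu, Oct 9: Sat, Nov 9: Tue, Dec 9: Thu.
Friday occurs in April, July — 2 months.

2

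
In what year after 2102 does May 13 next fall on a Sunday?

2103

From one year to the next, a fixed date's weekday advances by 1, or by 2 when a Feb 29 lies between the two dates.
2102: May 13 is Saturday.
2103: Sunday (+1)
May 13 falls on a Sunday in 2103.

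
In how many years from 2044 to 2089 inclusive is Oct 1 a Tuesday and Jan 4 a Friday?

Check each year's weekday for Oct 1 and Jan 4:
  2044: Sat/Mon  2045: Sun/Wed  2046: Mon/Thu  2047: Tue/Fri ✓  2048: Thu/Sat  2049: Fri/Mon  2050: Sat/Tue  2051: Sun/Wed  2052: Tue/Thu  2053: Wed/Sat  2054: Thu/Sun  2055: Fri/Mon  2056: Sun/Tue  2057: Mon/Thu  …(18 more)…  2076: Thu/Sat  2077: Fri/Mon  2078: Sat/Tue  2079: Sun/Wed  2080: Tue/Thu  2081: Wed/Sat  2082: Thu/Sun  2083: Fri/Mon  2084: Sun/Tue  2085: Mon/Thu  2086: Tue/Fri ✓  2087: Wed/Sat  2088: Fri/Sun  2089: Sat/Tue
Both conditions hold in: 2047, 2058, 2069, 2075, 2086 — 5.

5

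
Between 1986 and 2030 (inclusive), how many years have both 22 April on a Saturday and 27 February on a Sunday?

Check each year's weekday for 22 April and 27 February:
  1986: Tue/Thu  1987: Wed/Fri  1988: Fri/Sat  1989: Sat/Mon  1990: Sun/Tue  1991: Mon/Wed  1992: Wed/Thu  1993: Thu/Sat  1994: Fri/Sun  1995: Sat/Mon  1996: Mon/Tue  1997: Tue/Thu  1998: Wed/Fri  1999: Thu/Sat  …(17 more)…  2017: Sat/Mon  2018: Sun/Tue  2019: Mon/Wed  2020: Wed/Thu  2021: Thu/Sat  2022: Fri/Sun  2023: Sat/Mon  2024: Mon/Tue  2025: Tue/Thu  2026: Wed/Fri  2027: Thu/Sat  2028: Sat/Sun ✓  2029: Sun/Tue  2030: Mon/Wed
Both conditions hold in: 2000, 2028 — 2.

2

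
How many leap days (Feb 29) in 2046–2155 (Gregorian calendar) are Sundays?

Leap years in 2046–2155: 26 of them.
Feb 29 weekday advances by 5 (mod 7) from one leap year to the next four years later (or differs when a century non-leap intervenes).
Leap-day weekdays: 2048:Sat 2052:Thu 2056:Tue 2060:Sun✓ 2064:Fri 2068:Wed 2072:Mon 2076:Sat 2080:Thu 2084:Tue 2088:Sun✓ 2092:Fri 2096:Wed 2104:Fri 2108:Wed 2112:Mon 2116:Sat 2120:Thu 2124:Tue 2128:Sun✓ 2132:Fri 2136:Wed 2140:Mon 2144:Sat 2148:Thu 2152:Tue
Sunday: 2060, 2088, 2128 → 3.

3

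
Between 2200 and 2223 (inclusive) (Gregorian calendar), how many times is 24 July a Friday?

Track 24 July's weekday year by year (advancing +1, or +2 across a Feb 29):
  2200: Thu  2201: Fri (+1) ✓  2202: Sat (+1)  2203: Sun (+1)  2204: Tue (+2)
  2205: Wed (+1)  2206: Thu (+1)  2207: Fri (+1) ✓  2208: Sun (+2)  2209: Mon (+1)
  2210: Tue (+1)  2211: Wed (+1)  2212: Fri (+2) ✓  2213: Sat (+1)  2214: Sun (+1)
  2215: Mon (+1)  2216: Wed (+2)  2217: Thu (+1)  2218: Fri (+1) ✓  2219: Sat (+1)
  2220: Mon (+2)  2221: Tue (+1)  2222: Wed (+1)  2223: Thu (+1)
Friday years: 2201, 2207, 2212, 2218 — 4 in total.

4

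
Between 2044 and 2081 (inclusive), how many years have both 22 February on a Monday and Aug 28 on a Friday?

0

Check each year's weekday for 22 February and Aug 28:
  2044: Mon/Sun  2045: Wed/Mon  2046: Thu/Tue  2047: Fri/Wed  2048: Sat/Fri  2049: Mon/Sat  2050: Tue/Sun  2051: Wed/Mon  2052: Thu/Wed  2053: Sat/Thu  2054: Sun/Fri  2055: Mon/Sat  2056: Tue/Mon  2057: Thu/Tue  …(10 more)…  2068: Wed/Tue  2069: Fri/Wed  2070: Sat/Thu  2071: Sun/Fri  2072: Mon/Sun  2073: Wed/Mon  2074: Thu/Tue  2075: Fri/Wed  2076: Sat/Fri  2077: Mon/Sat  2078: Tue/Sun  2079: Wed/Mon  2080: Thu/Wed  2081: Sat/Thu
Both conditions hold in: no year — 0.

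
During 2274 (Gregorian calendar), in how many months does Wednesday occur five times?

4

A month of length L has five Wednesdays iff its first Wednesday is on day ≤ L−28 (so day 1–3 in a 31-day month, 1–2 in a 30-day month, day 1 in a leap February).
Checking each month of 2274: Jan starts Thu (31d); Feb starts Sun (28d); Mar starts Sun (31d); Apr starts Wed (30d) ✓; May starts Fri (31d); Jun starts Mon (30d); Jul starts Wed (31d) ✓; Aug starts Sat (31d); Sep starts Tue (30d) ✓; Oct starts Thu (31d); Nov starts Sun (30d); Dec starts Tue (31d) ✓.
Five-Wednesday months: April, July, September, December → 4.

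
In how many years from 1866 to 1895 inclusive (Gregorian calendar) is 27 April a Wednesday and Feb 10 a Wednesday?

1

Check each year's weekday for 27 April and Feb 10:
  1866: Fri/Sat  1867: Sat/Sun  1868: Mon/Mon  1869: Tue/Wed  1870: Wed/Thu  1871: Thu/Fri  1872: Sat/Sat  1873: Sun/Mon  1874: Mon/Tue  1875: Tue/Wed  1876: Thu/Thu  1877: Fri/Sat  1878: Sat/Sun  1879: Sun/Mon  1880: Tue/Tue  1881: Wed/Thu  1882: Thu/Fri  1883: Fri/Sat  1884: Sun/Sun  1885: Mon/Tue  1886: Tue/Wed  1887: Wed/Thu  1888: Fri/Fri  1889: Sat/Sun  1890: Sun/Mon  1891: Mon/Tue  1892: Wed/Wed ✓  1893: Thu/Fri  1894: Fri/Sat  1895: Sat/Sun
Both conditions hold in: 1892 — 1.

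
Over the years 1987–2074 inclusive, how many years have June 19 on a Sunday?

Track June 19's weekday year by year (advancing +1, or +2 across a Feb 29):
  1987: Fri  1988: Sun (+2) ✓  1989: Mon (+1)  1990: Tue (+1)  1991: Wed (+1)
  1992: Fri (+2)  1993: Sat (+1)  1994: Sun (+1) ✓  1995: Mon (+1)  1996: Wed (+2)
  1997: Thu (+1)  1998: Fri (+1)  1999: Sat (+1)  2000: Mon (+2)  … (60 more years) …
  2061: Sun (+1) ✓  2062: Mon (+1)  2063: Tue (+1)  2064: Thu (+2)  2065: Fri (+1)
  2066: Sat (+1)  2067: Sun (+1) ✓  2068: Tue (+2)  2069: Wed (+1)  2070: Thu (+1)
  2071: Fri (+1)  2072: Sun (+2) ✓  2073: Mon (+1)  2074: Tue (+1)
Sunday years: 1988, 1994, 2005, 2011, 2016, 2022, 2033, 2039, 2044, 2050, 2061, 2067, 2072 — 13 in total.

13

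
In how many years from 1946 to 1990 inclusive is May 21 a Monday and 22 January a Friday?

0

Check each year's weekday for May 21 and 22 January:
  1946: Tue/Tue  1947: Wed/Wed  1948: Fri/Thu  1949: Sat/Sat  1950: Sun/Sun  1951: Mon/Mon  1952: Wed/Tue  1953: Thu/Thu  1954: Fri/Fri  1955: Sat/Sat  1956: Mon/Sun  1957: Tue/Tue  1958: Wed/Wed  1959: Thu/Thu  …(17 more)…  1977: Sat/Sat  1978: Sun/Sun  1979: Mon/Mon  1980: Wed/Tue  1981: Thu/Thu  1982: Fri/Fri  1983: Sat/Sat  1984: Mon/Sun  1985: Tue/Tue  1986: Wed/Wed  1987: Thu/Thu  1988: Sat/Fri  1989: Sun/Sun  1990: Mon/Mon
Both conditions hold in: no year — 0.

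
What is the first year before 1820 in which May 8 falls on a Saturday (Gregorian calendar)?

1819

From one year to the next, a fixed date's weekday advances by 1, or by 2 when a Feb 29 lies between the two dates.
1820: May 8 is Monday.
1819: Saturday (−2)
May 8 falls on a Saturday in 1819.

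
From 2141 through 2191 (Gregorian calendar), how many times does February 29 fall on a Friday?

Leap years in 2141–2191: 12 of them.
Feb 29 weekday advances by 5 (mod 7) from one leap year to the next four years later (or differs when a century non-leap intervenes).
Leap-day weekdays: 2144:Sat 2148:Thu 2152:Tue 2156:Sun 2160:Fri✓ 2164:Wed 2168:Mon 2172:Sat 2176:Thu 2180:Tue 2184:Sun 2188:Fri✓
Friday: 2160, 2188 → 2.

2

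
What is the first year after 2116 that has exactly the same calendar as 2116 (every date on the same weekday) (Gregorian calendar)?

Two years share a calendar iff Jan 1 falls on the same weekday and both are leap or both are common. 2116: Jan 1 is Wednesday, leap year.
2117: Jan 1 Friday, common
2118: Jan 1 Saturday, common
2119: Jan 1 Sunday, common
2120: Jan 1 Monday, leap
2121: Jan 1 Wednesday, common
2122: Jan 1 Thursday, common
2123: Jan 1 Friday, common
2124: Jan 1 Saturday, leap
2125: Jan 1 Monday, common
2126: Jan 1 Tuesday, common
2127: Jan 1 Wednesday, common
2128: Jan 1 Thursday, leap
2129: Jan 1 Saturday, common
2130: Jan 1 Sunday, common
2131: Jan 1 Monday, common
2132: Jan 1 Tuesday, leap
2133: Jan 1 Thursday, common
2134: Jan 1 Friday, common
2135: Jan 1 Saturday, common
2136: Jan 1 Sunday, leap
2137: Jan 1 Tuesday, common
2138: Jan 1 Wednesday, common
2139: Jan 1 Thursday, common
2140: Jan 1 Friday, leap
2141: Jan 1 Sunday, common
2142: Jan 1 Monday, common
2143: Jan 1 Tuesday, common
2144: Jan 1 Wednesday, leap
2144 matches on both conditions.

2144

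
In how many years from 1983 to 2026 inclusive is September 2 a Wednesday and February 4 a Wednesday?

Check each year's weekday for September 2 and February 4:
  1983: Fri/Fri  1984: Sun/Sat  1985: Mon/Mon  1986: Tue/Tue  1987: Wed/Wed ✓  1988: Fri/Thu  1989: Sat/Sat  1990: Sun/Sun  1991: Mon/Mon  1992: Wed/Tue  1993: Thu/Thu  1994: Fri/Fri  1995: Sat/Sat  1996: Mon/Sun  …(16 more)…  2013: Mon/Mon  2014: Tue/Tue  2015: Wed/Wed ✓  2016: Fri/Thu  2017: Sat/Sat  2018: Sun/Sun  2019: Mon/Mon  2020: Wed/Tue  2021: Thu/Thu  2022: Fri/Fri  2023: Sat/Sat  2024: Mon/Sun  2025: Tue/Tue  2026: Wed/Wed ✓
Both conditions hold in: 1987, 1998, 2009, 2015, 2026 — 5.

5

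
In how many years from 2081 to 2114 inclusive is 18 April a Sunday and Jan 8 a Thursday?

Check each year's weekday for 18 April and Jan 8:
  2081: Fri/Wed  2082: Sat/Thu  2083: Sun/Fri  2084: Tue/Sat  2085: Wed/Mon  2086: Thu/Tue  2087: Fri/Wed  2088: Sun/Thu ✓  2089: Mon/Sat  2090: Tue/Sun  2091: Wed/Mon  2092: Fri/Tue  2093: Sat/Thu  2094: Sun/Fri  …(6 more)…  2101: Mon/Sat  2102: Tue/Sun  2103: Wed/Mon  2104: Fri/Tue  2105: Sat/Thu  2106: Sun/Fri  2107: Mon/Sat  2108: Wed/Sun  2109: Thu/Tue  2110: Fri/Wed  2111: Sat/Thu  2112: Mon/Fri  2113: Tue/Sun  2114: Wed/Mon
Both conditions hold in: 2088 — 1.

1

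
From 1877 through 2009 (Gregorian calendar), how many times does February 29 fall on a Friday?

5

Leap years in 1877–2009: 32 of them.
Feb 29 weekday advances by 5 (mod 7) from one leap year to the next four years later (or differs when a century non-leap intervenes).
Leap-day weekdays: 1880:Sun 1884:Fri✓ 1888:Wed 1892:Mon 1896:Sat 1904:Mon 1908:Sat 1912:Thu 1916:Tue 1920:Sun 1924:Fri✓ 1928:Wed 1932:Mon …(6 more)… 1960:Mon 1964:Sat 1968:Thu 1972:Tue 1976:Sun 1980:Fri✓ 1984:Wed 1988:Mon 1992:Sat 1996:Thu 2000:Tue 2004:Sun 2008:Fri✓
Friday: 1884, 1924, 1952, 1980, 2008 → 5.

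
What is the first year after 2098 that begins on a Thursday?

2099

Jan 1 advances by 2 weekdays after a leap year and by 1 after a common year.
2098: Jan 1 is Wednesday.
2099: Thursday
2099 begins on a Thursday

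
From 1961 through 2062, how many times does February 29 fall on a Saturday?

4

Leap years in 1961–2062: 25 of them.
Feb 29 weekday advances by 5 (mod 7) from one leap year to the next four years later (or differs when a century non-leap intervenes).
Leap-day weekdays: 1964:Sat✓ 1968:Thu 1972:Tue 1976:Sun 1980:Fri 1984:Wed 1988:Mon 1992:Sat✓ 1996:Thu 2000:Tue 2004:Sun 2008:Fri 2012:Wed 2016:Mon 2020:Sat✓ 2024:Thu 2028:Tue 2032:Sun 2036:Fri 2040:Wed 2044:Mon 2048:Sat✓ 2052:Thu 2056:Tue 2060:Sun
Saturday: 1964, 1992, 2020, 2048 → 4.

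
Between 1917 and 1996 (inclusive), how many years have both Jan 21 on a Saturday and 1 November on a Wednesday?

Check each year's weekday for Jan 21 and 1 November:
  1917: Sun/Thu  1918: Mon/Fri  1919: Tue/Sat  1920: Wed/Mon  1921: Fri/Tue  1922: Sat/Wed ✓  1923: Sun/Thu  1924: Mon/Sat  1925: Wed/Sun  1926: Thu/Mon  1927: Fri/Tue  1928: Sat/Thu  1929: Mon/Fri  1930: Tue/Sat  …(52 more)…  1983: Fri/Tue  1984: Sat/Thu  1985: Mon/Fri  1986: Tue/Sat  1987: Wed/Sun  1988: Thu/Tue  1989: Sat/Wed ✓  1990: Sun/Thu  1991: Mon/Fri  1992: Tue/Sun  1993: Thu/Mon  1994: Fri/Tue  1995: Sat/Wed ✓  1996: Sun/Fri
Both conditions hold in: 1922, 1933, 1939, 1950, 1961, 1967, 1978, 1989, 1995 — 9.

9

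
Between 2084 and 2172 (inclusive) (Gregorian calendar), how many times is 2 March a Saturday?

12

Track 2 March's weekday year by year (advancing +1, or +2 across a Feb 29):
  2084: Thu  2085: Fri (+1)  2086: Sat (+1) ✓  2087: Sun (+1)  2088: Tue (+2)
  2089: Wed (+1)  2090: Thu (+1)  2091: Fri (+1)  2092: Sun (+2)  2093: Mon (+1)
  2094: Tue (+1)  2095: Wed (+1)  2096: Fri (+2)  2097: Sat (+1) ✓  … (61 more years) …
  2159: Fri (+1)  2160: Sun (+2)  2161: Mon (+1)  2162: Tue (+1)  2163: Wed (+1)
  2164: Fri (+2)  2165: Sat (+1) ✓  2166: Sun (+1)  2167: Mon (+1)  2168: Wed (+2)
  2169: Thu (+1)  2170: Fri (+1)  2171: Sat (+1) ✓  2172: Mon (+2)
Saturday years: 2086, 2097, 2109, 2115, 2120, 2126, 2137, 2143, 2148, 2154, 2165, 2171 — 12 in total.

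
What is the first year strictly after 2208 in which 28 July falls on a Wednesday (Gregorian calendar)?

From one year to the next, a fixed date's weekday advances by 1, or by 2 when a Feb 29 lies between the two dates.
2208: July 28 is Thursday.
2209: Friday (+1)
2210: Saturday (+1)
2211: Sunday (+1)
2212: Tuesday (+2)
2213: Wednesday (+1)
28 July falls on a Wednesday in 2213.

2213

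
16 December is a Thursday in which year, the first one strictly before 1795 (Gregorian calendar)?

From one year to the next, a fixed date's weekday advances by 1, or by 2 when a Feb 29 lies between the two dates.
1795: December 16 is Wednesday.
1794: Tuesday (−1)
1793: Monday (−1)
1792: Sunday (−1)
1791: Friday (−2)
1790: Thursday (−1)
16 December falls on a Thursday in 1790.

1790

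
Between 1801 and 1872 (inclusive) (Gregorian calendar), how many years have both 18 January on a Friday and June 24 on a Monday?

8

Check each year's weekday for 18 January and June 24:
  1801: Sun/Wed  1802: Mon/Thu  1803: Tue/Fri  1804: Wed/Sun  1805: Fri/Mon ✓  1806: Sat/Tue  1807: Sun/Wed  1808: Mon/Fri  1809: Wed/Sat  1810: Thu/Sun  1811: Fri/Mon ✓  1812: Sat/Wed  1813: Mon/Thu  1814: Tue/Fri  …(44 more)…  1859: Tue/Fri  1860: Wed/Sun  1861: Fri/Mon ✓  1862: Sat/Tue  1863: Sun/Wed  1864: Mon/Fri  1865: Wed/Sat  1866: Thu/Sun  1867: Fri/Mon ✓  1868: Sat/Wed  1869: Mon/Thu  1870: Tue/Fri  1871: Wed/Sat  1872: Thu/Mon
Both conditions hold in: 1805, 1811, 1822, 1833, 1839, 1850, 1861, 1867 — 8.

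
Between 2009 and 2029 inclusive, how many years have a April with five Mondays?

6

April has 30 days; it has five Mondays when Monday falls among the first (month-length − 28) days — i.e. when April 1 is one of Monday/Sunday.
April 1 by year: 2009:Wed 2010:Thu 2011:Fri 2012:Sun✓ 2013:Mon✓ 2014:Tue 2015:Wed 2016:Fri 2017:Sat 2018:Sun✓ 2019:Mon✓ 2020:Wed 2021:Thu 2022:Fri 2023:Sat 2024:Mon✓ 2025:Tue 2026:Wed 2027:Thu 2028:Sat 2029:Sun✓
Years with five Mondays: 2012, 2013, 2018, 2019, 2024, 2029 → 6.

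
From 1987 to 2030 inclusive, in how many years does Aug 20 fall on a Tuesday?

7

Track Aug 20's weekday year by year (advancing +1, or +2 across a Feb 29):
  1987: Thu  1988: Sat (+2)  1989: Sun (+1)  1990: Mon (+1)  1991: Tue (+1) ✓
  1992: Thu (+2)  1993: Fri (+1)  1994: Sat (+1)  1995: Sun (+1)  1996: Tue (+2) ✓
  1997: Wed (+1)  1998: Thu (+1)  1999: Fri (+1)  2000: Sun (+2)  … (16 more years) …
  2017: Sun (+1)  2018: Mon (+1)  2019: Tue (+1) ✓  2020: Thu (+2)  2021: Fri (+1)
  2022: Sat (+1)  2023: Sun (+1)  2024: Tue (+2) ✓  2025: Wed (+1)  2026: Thu (+1)
  2027: Fri (+1)  2028: Sun (+2)  2029: Mon (+1)  2030: Tue (+1) ✓
Tuesday years: 1991, 1996, 2002, 2013, 2019, 2024, 2030 — 7 in total.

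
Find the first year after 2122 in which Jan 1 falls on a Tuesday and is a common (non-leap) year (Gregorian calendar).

Jan 1 advances by 2 weekdays after a leap year and by 1 after a common year.
2122: Jan 1 is Thursday.
2123: Friday
2124: Saturday (leap)
2125: Monday
2126: Tuesday
2126 begins on a Tuesday and is a common year.

2126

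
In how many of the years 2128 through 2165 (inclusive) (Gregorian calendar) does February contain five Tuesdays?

1

February has 28 days (29 in leap years); it has five Tuesdays when Tuesday falls among the first (month-length − 28) days — i.e. when February 1 is Tuesday in a leap year (never in a common year).
February 1 by year: 2128:Sun 2129:Tue 2130:Wed 2131:Thu 2132:Fri 2133:Sun 2134:Mon 2135:Tue 2136:Wed 2137:Fri 2138:Sat 2139:Sun 2140:Mon 2141:Wed 2142:Thu …(8 more)… 2151:Mon 2152:Tue✓ 2153:Thu 2154:Fri 2155:Sat 2156:Sun 2157:Tue 2158:Wed 2159:Thu 2160:Fri 2161:Sun 2162:Mon 2163:Tue 2164:Wed 2165:Fri
Years with five Tuesdays: 2152 → 1.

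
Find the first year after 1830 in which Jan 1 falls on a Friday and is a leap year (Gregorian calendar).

Jan 1 advances by 2 weekdays after a leap year and by 1 after a common year.
1830: Jan 1 is Friday.
1831: Saturday
1832: Sunday (leap)
1833: Tuesday
1834: Wednesday
1835: Thursday
1836: Friday (leap)
1836 begins on a Friday and is a leap year.

1836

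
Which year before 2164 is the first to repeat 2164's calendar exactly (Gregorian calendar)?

Two years share a calendar iff Jan 1 falls on the same weekday and both are leap or both are common. 2164: Jan 1 is Sunday, leap year.
2163: Jan 1 Saturday, common
2162: Jan 1 Friday, common
2161: Jan 1 Thursday, common
2160: Jan 1 Tuesday, leap
2159: Jan 1 Monday, common
2158: Jan 1 Sunday, common
2157: Jan 1 Saturday, common
2156: Jan 1 Thursday, leap
2155: Jan 1 Wednesday, common
2154: Jan 1 Tuesday, common
2153: Jan 1 Monday, common
2152: Jan 1 Saturday, leap
2151: Jan 1 Friday, common
2150: Jan 1 Thursday, common
2149: Jan 1 Wednesday, common
2148: Jan 1 Monday, leap
2147: Jan 1 Sunday, common
2146: Jan 1 Saturday, common
2145: Jan 1 Friday, common
2144: Jan 1 Wednesday, leap
2143: Jan 1 Tuesday, common
2142: Jan 1 Monday, common
2141: Jan 1 Sunday, common
2140: Jan 1 Friday, leap
2139: Jan 1 Thursday, common
2138: Jan 1 Wednesday, common
2137: Jan 1 Tuesday, common
2136: Jan 1 Sunday, leap
2136 matches on both conditions.

2136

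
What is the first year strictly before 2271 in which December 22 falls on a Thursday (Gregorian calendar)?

2270

From one year to the next, a fixed date's weekday advances by 1, or by 2 when a Feb 29 lies between the two dates.
2271: December 22 is Friday.
2270: Thursday (−1)
December 22 falls on a Thursday in 2270.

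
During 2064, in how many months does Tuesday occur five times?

5

A month of length L has five Tuesdays iff its first Tuesday is on day ≤ L−28 (so day 1–3 in a 31-day month, 1–2 in a 30-day month, day 1 in a leap February).
Checking each month of 2064: Jan starts Tue (31d) ✓; Feb starts Fri (29d); Mar starts Sat (31d); Apr starts Tue (30d) ✓; May starts Thu (31d); Jun starts Sun (30d); Jul starts Tue (31d) ✓; Aug starts Fri (31d); Sep starts Mon (30d) ✓; Oct starts Wed (31d); Nov starts Sat (30d); Dec starts Mon (31d) ✓.
Five-Tuesday months: January, April, July, September, December → 5.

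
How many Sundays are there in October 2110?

October 2110 has 31 days and begins on Wednesday.
The first Sunday is October 5.
Sundays fall on 5, 12, 19, 26 — that's 4.

4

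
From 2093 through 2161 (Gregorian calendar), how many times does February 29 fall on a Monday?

2

Leap years in 2093–2161: 16 of them.
Feb 29 weekday advances by 5 (mod 7) from one leap year to the next four years later (or differs when a century non-leap intervenes).
Leap-day weekdays: 2096:Wed 2104:Fri 2108:Wed 2112:Mon✓ 2116:Sat 2120:Thu 2124:Tue 2128:Sun 2132:Fri 2136:Wed 2140:Mon✓ 2144:Sat 2148:Thu 2152:Tue 2156:Sun 2160:Fri
Monday: 2112, 2140 → 2.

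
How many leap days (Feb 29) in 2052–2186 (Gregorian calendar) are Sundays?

Leap years in 2052–2186: 33 of them.
Feb 29 weekday advances by 5 (mod 7) from one leap year to the next four years later (or differs when a century non-leap intervenes).
Leap-day weekdays: 2052:Thu 2056:Tue 2060:Sun✓ 2064:Fri 2068:Wed 2072:Mon 2076:Sat 2080:Thu 2084:Tue 2088:Sun✓ 2092:Fri 2096:Wed 2104:Fri …(7 more)… 2136:Wed 2140:Mon 2144:Sat 2148:Thu 2152:Tue 2156:Sun✓ 2160:Fri 2164:Wed 2168:Mon 2172:Sat 2176:Thu 2180:Tue 2184:Sun✓
Sunday: 2060, 2088, 2128, 2156, 2184 → 5.

5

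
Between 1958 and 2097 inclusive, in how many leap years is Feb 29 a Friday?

5

Leap years in 1958–2097: 35 of them.
Feb 29 weekday advances by 5 (mod 7) from one leap year to the next four years later (or differs when a century non-leap intervenes).
Leap-day weekdays: 1960:Mon 1964:Sat 1968:Thu 1972:Tue 1976:Sun 1980:Fri✓ 1984:Wed 1988:Mon 1992:Sat 1996:Thu 2000:Tue 2004:Sun 2008:Fri✓ …(9 more)… 2048:Sat 2052:Thu 2056:Tue 2060:Sun 2064:Fri✓ 2068:Wed 2072:Mon 2076:Sat 2080:Thu 2084:Tue 2088:Sun 2092:Fri✓ 2096:Wed
Friday: 1980, 2008, 2036, 2064, 2092 → 5.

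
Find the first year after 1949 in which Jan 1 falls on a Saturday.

Jan 1 advances by 2 weekdays after a leap year and by 1 after a common year.
1949: Jan 1 is Saturday.
1950: Sunday
1951: Monday
1952: Tuesday (leap)
1953: Thursday
1954: Friday
1955: Saturday
1955 begins on a Saturday

1955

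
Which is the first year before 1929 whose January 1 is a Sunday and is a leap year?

Jan 1 advances by 2 weekdays after a leap year and by 1 after a common year.
1929: Jan 1 is Tuesday.
1928: Sunday (leap)
1928 begins on a Sunday and is a leap year.

1928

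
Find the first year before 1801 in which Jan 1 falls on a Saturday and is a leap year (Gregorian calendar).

Jan 1 advances by 2 weekdays after a leap year and by 1 after a common year.
1801: Jan 1 is Thursday.
1800: Wednesday
1799: Tuesday
1798: Monday
1797: Sunday
1796: Friday (leap)
1795: Thursday
1794: Wednesday
1793: Tuesday
1792: Sunday (leap)
1791: Saturday
1790: Friday
1789: Thursday
1788: Tuesday (leap)
1787: Monday
1786: Sunday
1785: Saturday
1784: Thursday (leap)
1783: Wednesday
1782: Tuesday
1781: Monday
1780: Saturday (leap)
1780 begins on a Saturday and is a leap year.

1780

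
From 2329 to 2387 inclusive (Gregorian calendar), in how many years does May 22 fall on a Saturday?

Track May 22's weekday year by year (advancing +1, or +2 across a Feb 29):
  2329: Wed  2330: Thu (+1)  2331: Fri (+1)  2332: Sun (+2)  2333: Mon (+1)
  2334: Tue (+1)  2335: Wed (+1)  2336: Fri (+2)  2337: Sat (+1) ✓  2338: Sun (+1)
  2339: Mon (+1)  2340: Wed (+2)  2341: Thu (+1)  2342: Fri (+1)  … (31 more years) …
  2374: Wed (+1)  2375: Thu (+1)  2376: Sat (+2) ✓  2377: Sun (+1)  2378: Mon (+1)
  2379: Tue (+1)  2380: Thu (+2)  2381: Fri (+1)  2382: Sat (+1) ✓  2383: Sun (+1)
  2384: Tue (+2)  2385: Wed (+1)  2386: Thu (+1)  2387: Fri (+1)
Saturday years: 2337, 2343, 2348, 2354, 2365, 2371, 2376, 2382 — 8 in total.

8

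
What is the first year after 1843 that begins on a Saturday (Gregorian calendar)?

Jan 1 advances by 2 weekdays after a leap year and by 1 after a common year.
1843: Jan 1 is Sunday.
1844: Monday (leap)
1845: Wednesday
1846: Thursday
1847: Friday
1848: Saturday (leap)
1848 begins on a Saturday

1848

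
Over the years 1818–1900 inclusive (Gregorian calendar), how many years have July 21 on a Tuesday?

12

Track July 21's weekday year by year (advancing +1, or +2 across a Feb 29):
  1818: Tue ✓  1819: Wed (+1)  1820: Fri (+2)  1821: Sat (+1)  1822: Sun (+1)
  1823: Mon (+1)  1824: Wed (+2)  1825: Thu (+1)  1826: Fri (+1)  1827: Sat (+1)
  1828: Mon (+2)  1829: Tue (+1) ✓  1830: Wed (+1)  1831: Thu (+1)  … (55 more years) …
  1887: Thu (+1)  1888: Sat (+2)  1889: Sun (+1)  1890: Mon (+1)  1891: Tue (+1) ✓
  1892: Thu (+2)  1893: Fri (+1)  1894: Sat (+1)  1895: Sun (+1)  1896: Tue (+2) ✓
  1897: Wed (+1)  1898: Thu (+1)  1899: Fri (+1)  1900: Sat (+1)
Tuesday years: 1818, 1829, 1835, 1840, 1846, 1857, 1863, 1868, 1874, 1885, 1891, 1896 — 12 in total.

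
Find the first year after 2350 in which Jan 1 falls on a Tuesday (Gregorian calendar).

Jan 1 advances by 2 weekdays after a leap year and by 1 after a common year.
2350: Jan 1 is Sunday.
2351: Monday
2352: Tuesday (leap)
2352 begins on a Tuesday

2352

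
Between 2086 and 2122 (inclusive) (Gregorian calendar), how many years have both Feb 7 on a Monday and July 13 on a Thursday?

Check each year's weekday for Feb 7 and July 13:
  2086: Thu/Sat  2087: Fri/Sun  2088: Sat/Tue  2089: Mon/Wed  2090: Tue/Thu  2091: Wed/Fri  2092: Thu/Sun  2093: Sat/Mon  2094: Sun/Tue  2095: Mon/Wed  2096: Tue/Fri  2097: Thu/Sat  2098: Fri/Sun  2099: Sat/Mon  …(9 more)…  2109: Thu/Sat  2110: Fri/Sun  2111: Sat/Mon  2112: Sun/Wed  2113: Tue/Thu  2114: Wed/Fri  2115: Thu/Sat  2116: Fri/Mon  2117: Sun/Tue  2118: Mon/Wed  2119: Tue/Thu  2120: Wed/Sat  2121: Fri/Sun  2122: Sat/Mon
Both conditions hold in: no year — 0.

0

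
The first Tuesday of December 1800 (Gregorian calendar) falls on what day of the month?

2

December 1, 1800 is a Monday, so the first Tuesday is the 2nd.
The first Tuesday is 2 + 0 = 2.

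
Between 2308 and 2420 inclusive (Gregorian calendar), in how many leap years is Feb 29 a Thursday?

4

Leap years in 2308–2420: 29 of them.
Feb 29 weekday advances by 5 (mod 7) from one leap year to the next four years later (or differs when a century non-leap intervenes).
Leap-day weekdays: 2308:Sat 2312:Thu✓ 2316:Tue 2320:Sun 2324:Fri 2328:Wed 2332:Mon 2336:Sat 2340:Thu✓ 2344:Tue 2348:Sun 2352:Fri 2356:Wed …(3 more)… 2372:Tue 2376:Sun 2380:Fri 2384:Wed 2388:Mon 2392:Sat 2396:Thu✓ 2400:Tue 2404:Sun 2408:Fri 2412:Wed 2416:Mon 2420:Sat
Thursday: 2312, 2340, 2368, 2396 → 4.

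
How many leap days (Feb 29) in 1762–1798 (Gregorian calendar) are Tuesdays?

Leap years in 1762–1798: 9 of them.
Feb 29 weekday advances by 5 (mod 7) from one leap year to the next four years later (or differs when a century non-leap intervenes).
Leap-day weekdays: 1764:Wed 1768:Mon 1772:Sat 1776:Thu 1780:Tue✓ 1784:Sun 1788:Fri 1792:Wed 1796:Mon
Tuesday: 1780 → 1.

1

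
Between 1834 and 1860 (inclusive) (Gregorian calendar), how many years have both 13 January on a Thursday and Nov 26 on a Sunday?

Check each year's weekday for 13 January and Nov 26:
  1834: Mon/Wed  1835: Tue/Thu  1836: Wed/Sat  1837: Fri/Sun  1838: Sat/Mon  1839: Sun/Tue  1840: Mon/Thu  1841: Wed/Fri  1842: Thu/Sat  1843: Fri/Sun  1844: Sat/Tue  1845: Mon/Wed  1846: Tue/Thu  1847: Wed/Fri  1848: Thu/Sun ✓  1849: Sat/Mon  1850: Sun/Tue  1851: Mon/Wed  1852: Tue/Fri  1853: Thu/Sat  1854: Fri/Sun  1855: Sat/Mon  1856: Sun/Wed  1857: Tue/Thu  1858: Wed/Fri  1859: Thu/Sat  1860: Fri/Mon
Both conditions hold in: 1848 — 1.

1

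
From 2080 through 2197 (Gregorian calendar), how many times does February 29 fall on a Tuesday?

Leap years in 2080–2197: 29 of them.
Feb 29 weekday advances by 5 (mod 7) from one leap year to the next four years later (or differs when a century non-leap intervenes).
Leap-day weekdays: 2080:Thu 2084:Tue✓ 2088:Sun 2092:Fri 2096:Wed 2104:Fri 2108:Wed 2112:Mon 2116:Sat 2120:Thu 2124:Tue✓ 2128:Sun 2132:Fri …(3 more)… 2148:Thu 2152:Tue✓ 2156:Sun 2160:Fri 2164:Wed 2168:Mon 2172:Sat 2176:Thu 2180:Tue✓ 2184:Sun 2188:Fri 2192:Wed 2196:Mon
Tuesday: 2084, 2124, 2152, 2180 → 4.

4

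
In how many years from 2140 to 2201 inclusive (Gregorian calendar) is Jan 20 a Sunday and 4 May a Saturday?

7

Check each year's weekday for Jan 20 and 4 May:
  2140: Wed/Wed  2141: Fri/Thu  2142: Sat/Fri  2143: Sun/Sat ✓  2144: Mon/Mon  2145: Wed/Tue  2146: Thu/Wed  2147: Fri/Thu  2148: Sat/Sat  2149: Mon/Sun  2150: Tue/Mon  2151: Wed/Tue  2152: Thu/Thu  2153: Sat/Fri  …(34 more)…  2188: Sun/Sun  2189: Tue/Mon  2190: Wed/Tue  2191: Thu/Wed  2192: Fri/Fri  2193: Sun/Sat ✓  2194: Mon/Sun  2195: Tue/Mon  2196: Wed/Wed  2197: Fri/Thu  2198: Sat/Fri  2199: Sun/Sat ✓  2200: Mon/Sun  2201: Tue/Mon
Both conditions hold in: 2143, 2154, 2165, 2171, 2182, 2193, 2199 — 7.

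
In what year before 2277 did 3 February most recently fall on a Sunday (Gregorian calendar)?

2267

From one year to the next, a fixed date's weekday advances by 1, or by 2 when a Feb 29 lies between the two dates.
2277: February 3 is Saturday.
2276: Thursday (−2)
2275: Wednesday (−1)
2274: Tuesday (−1)
2273: Monday (−1)
2272: Saturday (−2)
2271: Friday (−1)
2270: Thursday (−1)
2269: Wednesday (−1)
2268: Monday (−2)
2267: Sunday (−1)
3 February falls on a Sunday in 2267.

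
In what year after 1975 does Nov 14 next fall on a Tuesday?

From one year to the next, a fixed date's weekday advances by 1, or by 2 when a Feb 29 lies between the two dates.
1975: November 14 is Friday.
1976: Sunday (+2)
1977: Monday (+1)
1978: Tuesday (+1)
Nov 14 falls on a Tuesday in 1978.

1978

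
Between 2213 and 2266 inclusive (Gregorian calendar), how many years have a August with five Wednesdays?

24

August has 31 days; it has five Wednesdays when Wednesday falls among the first (month-length − 28) days — i.e. when August 1 is one of Wednesday/Tuesday/Monday.
August 1 by year: 2213:Sun 2214:Mon✓ 2215:Tue✓ 2216:Thu 2217:Fri 2218:Sat 2219:Sun 2220:Tue✓ 2221:Wed✓ 2222:Thu 2223:Fri 2224:Sun 2225:Mon✓ 2226:Tue✓ 2227:Wed✓ …(24 more)… 2252:Sun 2253:Mon✓ 2254:Tue✓ 2255:Wed✓ 2256:Fri 2257:Sat 2258:Sun 2259:Mon✓ 2260:Wed✓ 2261:Thu 2262:Fri 2263:Sat 2264:Mon✓ 2265:Tue✓ 2266:Wed✓
Years with five Wednesdays: 2214, 2215, 2220, 2221, 2225, 2226, 2227, 2231, 2232, 2236, 2237, 2238, 2242, 2243, 2248, 2249, 2253, 2254, 2255, 2259, 2260, 2264, 2265, 2266 → 24.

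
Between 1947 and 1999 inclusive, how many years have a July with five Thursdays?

July has 31 days; it has five Thursdays when Thursday falls among the first (month-length − 28) days — i.e. when July 1 is one of Thursday/Wednesday/Tuesday.
July 1 by year: 1947:Tue✓ 1948:Thu✓ 1949:Fri 1950:Sat 1951:Sun 1952:Tue✓ 1953:Wed✓ 1954:Thu✓ 1955:Fri 1956:Sun 1957:Mon 1958:Tue✓ 1959:Wed✓ 1960:Fri 1961:Sat …(23 more)… 1985:Mon 1986:Tue✓ 1987:Wed✓ 1988:Fri 1989:Sat 1990:Sun 1991:Mon 1992:Wed✓ 1993:Thu✓ 1994:Fri 1995:Sat 1996:Mon 1997:Tue✓ 1998:Wed✓ 1999:Thu✓
Years with five Thursdays: 1947, 1948, 1952, 1953, 1954, 1958, 1959, 1964, 1965, 1969, 1970, 1971, 1975, 1976, 1980, 1981, 1982, 1986, 1987, 1992, 1993, 1997, 1998, 1999 → 24.

24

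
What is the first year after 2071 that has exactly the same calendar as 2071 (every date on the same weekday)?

Two years share a calendar iff Jan 1 falls on the same weekday and both are leap or both are common. 2071: Jan 1 is Thursday, common year.
2072: Jan 1 Friday, leap
2073: Jan 1 Sunday, common
2074: Jan 1 Monday, common
2075: Jan 1 Tuesday, common
2076: Jan 1 Wednesday, leap
2077: Jan 1 Friday, common
2078: Jan 1 Saturday, common
2079: Jan 1 Sunday, common
2080: Jan 1 Monday, leap
2081: Jan 1 Wednesday, common
2082: Jan 1 Thursday, common
2082 matches on both conditions.

2082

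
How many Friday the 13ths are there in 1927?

1

Check the 13th of each month of 1927: Jan 13: Thu, Feb 13: Sun, Mar 13: Sun, Apr 13: Wed, May 13: Fri, Jun 13: Mon, Jul 13: Wed, Aug 13: Sat, Sep 13: Tue, Oct 13: Thu, Nov 13: Sun, Dec 13: Tue.
Friday occurs in May — 1 month.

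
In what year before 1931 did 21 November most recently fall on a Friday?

From one year to the next, a fixed date's weekday advances by 1, or by 2 when a Feb 29 lies between the two dates.
1931: November 21 is Saturday.
1930: Friday (−1)
21 November falls on a Friday in 1930.

1930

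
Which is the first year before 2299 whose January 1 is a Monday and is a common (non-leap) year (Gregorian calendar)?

2294

Jan 1 advances by 2 weekdays after a leap year and by 1 after a common year.
2299: Jan 1 is Sunday.
2298: Saturday
2297: Friday
2296: Wednesday (leap)
2295: Tuesday
2294: Monday
2294 begins on a Monday and is a common year.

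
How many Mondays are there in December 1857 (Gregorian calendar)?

December 1857 has 31 days and begins on Tuesday.
The first Monday is December 7.
Mondays fall on 7, 14, 21, 28 — that's 4.

4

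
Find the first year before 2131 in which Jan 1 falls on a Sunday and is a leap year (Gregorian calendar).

2108

Jan 1 advances by 2 weekdays after a leap year and by 1 after a common year.
2131: Jan 1 is Monday.
2130: Sunday
2129: Saturday
2128: Thursday (leap)
2127: Wednesday
2126: Tuesday
2125: Monday
2124: Saturday (leap)
2123: Friday
2122: Thursday
2121: Wednesday
2120: Monday (leap)
2119: Sunday
2118: Saturday
2117: Friday
2116: Wednesday (leap)
2115: Tuesday
2114: Monday
2113: Sunday
2112: Friday (leap)
2111: Thursday
2110: Wednesday
2109: Tuesday
2108: Sunday (leap)
2108 begins on a Sunday and is a leap year.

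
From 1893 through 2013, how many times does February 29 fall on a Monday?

4

Leap years in 1893–2013: 29 of them.
Feb 29 weekday advances by 5 (mod 7) from one leap year to the next four years later (or differs when a century non-leap intervenes).
Leap-day weekdays: 1896:Sat 1904:Mon✓ 1908:Sat 1912:Thu 1916:Tue 1920:Sun 1924:Fri 1928:Wed 1932:Mon✓ 1936:Sat 1940:Thu 1944:Tue 1948:Sun …(3 more)… 1964:Sat 1968:Thu 1972:Tue 1976:Sun 1980:Fri 1984:Wed 1988:Mon✓ 1992:Sat 1996:Thu 2000:Tue 2004:Sun 2008:Fri 2012:Wed
Monday: 1904, 1932, 1960, 1988 → 4.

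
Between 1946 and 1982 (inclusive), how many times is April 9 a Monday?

Track April 9's weekday year by year (advancing +1, or +2 across a Feb 29):
  1946: Tue  1947: Wed (+1)  1948: Fri (+2)  1949: Sat (+1)  1950: Sun (+1)
  1951: Mon (+1) ✓  1952: Wed (+2)  1953: Thu (+1)  1954: Fri (+1)  1955: Sat (+1)
  1956: Mon (+2) ✓  1957: Tue (+1)  1958: Wed (+1)  1959: Thu (+1)  … (9 more years) …
  1969: Wed (+1)  1970: Thu (+1)  1971: Fri (+1)  1972: Sun (+2)  1973: Mon (+1) ✓
  1974: Tue (+1)  1975: Wed (+1)  1976: Fri (+2)  1977: Sat (+1)  1978: Sun (+1)
  1979: Mon (+1) ✓  1980: Wed (+2)  1981: Thu (+1)  1982: Fri (+1)
Monday years: 1951, 1956, 1962, 1973, 1979 — 5 in total.

5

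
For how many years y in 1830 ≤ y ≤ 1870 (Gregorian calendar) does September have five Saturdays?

11

September has 30 days; it has five Saturdays when Saturday falls among the first (month-length − 28) days — i.e. when September 1 is one of Saturday/Friday.
September 1 by year: 1830:Wed 1831:Thu 1832:Sat✓ 1833:Sun 1834:Mon 1835:Tue 1836:Thu 1837:Fri✓ 1838:Sat✓ 1839:Sun 1840:Tue 1841:Wed 1842:Thu 1843:Fri✓ 1844:Sun …(11 more)… 1856:Mon 1857:Tue 1858:Wed 1859:Thu 1860:Sat✓ 1861:Sun 1862:Mon 1863:Tue 1864:Thu 1865:Fri✓ 1866:Sat✓ 1867:Sun 1868:Tue 1869:Wed 1870:Thu
Years with five Saturdays: 1832, 1837, 1838, 1843, 1848, 1849, 1854, 1855, 1860, 1865, 1866 → 11.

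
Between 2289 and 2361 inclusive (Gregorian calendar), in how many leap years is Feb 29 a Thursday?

2

Leap years in 2289–2361: 17 of them.
Feb 29 weekday advances by 5 (mod 7) from one leap year to the next four years later (or differs when a century non-leap intervenes).
Leap-day weekdays: 2292:Mon 2296:Sat 2304:Mon 2308:Sat 2312:Thu✓ 2316:Tue 2320:Sun 2324:Fri 2328:Wed 2332:Mon 2336:Sat 2340:Thu✓ 2344:Tue 2348:Sun 2352:Fri 2356:Wed 2360:Mon
Thursday: 2312, 2340 → 2.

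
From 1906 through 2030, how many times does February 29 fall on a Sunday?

4

Leap years in 1906–2030: 31 of them.
Feb 29 weekday advances by 5 (mod 7) from one leap year to the next four years later (or differs when a century non-leap intervenes).
Leap-day weekdays: 1908:Sat 1912:Thu 1916:Tue 1920:Sun✓ 1924:Fri 1928:Wed 1932:Mon 1936:Sat 1940:Thu 1944:Tue 1948:Sun✓ 1952:Fri 1956:Wed …(5 more)… 1980:Fri 1984:Wed 1988:Mon 1992:Sat 1996:Thu 2000:Tue 2004:Sun✓ 2008:Fri 2012:Wed 2016:Mon 2020:Sat 2024:Thu 2028:Tue
Sunday: 1920, 1948, 1976, 2004 → 4.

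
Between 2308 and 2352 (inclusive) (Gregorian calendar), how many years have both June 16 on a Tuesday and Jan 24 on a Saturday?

Check each year's weekday for June 16 and Jan 24:
  2308: Tue/Fri  2309: Wed/Sun  2310: Thu/Mon  2311: Fri/Tue  2312: Sun/Wed  2313: Mon/Fri  2314: Tue/Sat ✓  2315: Wed/Sun  2316: Fri/Mon  2317: Sat/Wed  2318: Sun/Thu  2319: Mon/Fri  2320: Wed/Sat  2321: Thu/Mon  …(17 more)…  2339: Fri/Tue  2340: Sun/Wed  2341: Mon/Fri  2342: Tue/Sat ✓  2343: Wed/Sun  2344: Fri/Mon  2345: Sat/Wed  2346: Sun/Thu  2347: Mon/Fri  2348: Wed/Sat  2349: Thu/Mon  2350: Fri/Tue  2351: Sat/Wed  2352: Mon/Thu
Both conditions hold in: 2314, 2325, 2331, 2342 — 4.

4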